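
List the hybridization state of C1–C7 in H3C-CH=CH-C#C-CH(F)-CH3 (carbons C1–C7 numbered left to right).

C1 sp3, C2 sp2, C3 sp2, C4 sp, C5 sp, C6 sp3, C7 sp3

C1 carries 4 σ bonds, giving a steric number of 4, so it is sp3.
C2 carries 3 σ bonds, plus one π bond, giving a steric number of 3, so it is sp2.
C3 — 3 σ bonds, plus one π bond. Steric number 3, so sp2.
C4 has 2 σ bonds, plus two π bonds: steric number 2 → sp.
C5: 2 σ bonds, plus two π bonds; 2 regions of electron density → sp.
C6: 4 σ bonds; 4 regions of electron density → sp3.
C7: 4 σ bonds; 4 regions of electron density → sp3.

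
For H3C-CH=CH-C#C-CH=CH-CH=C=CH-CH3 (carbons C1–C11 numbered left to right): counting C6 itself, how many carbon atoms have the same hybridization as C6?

C6 is sp2 (one π bond).
C1: sp3
C2: sp2 ✓
C3: sp2 ✓
C4: sp
C5: sp
C6: sp2 ✓
C7: sp2 ✓
C8: sp2 ✓
C9: sp
C10: sp2 ✓
C11: sp3
6 carbons are sp2.

6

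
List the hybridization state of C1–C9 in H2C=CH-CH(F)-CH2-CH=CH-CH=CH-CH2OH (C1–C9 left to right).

C1 sp2, C2 sp2, C3 sp3, C4 sp3, C5 sp2, C6 sp2, C7 sp2, C8 sp2, C9 sp3

C1: 3 σ bonds, plus one π bond — 3 electron domains, sp2.
C2 carries 3 σ bonds, plus one π bond, giving a steric number of 3, so it is sp2.
C3 carries 4 σ bonds, giving a steric number of 4, so it is sp3.
C4: 4 σ bonds; 4 regions of electron density → sp3.
C5 — 3 σ bonds, plus one π bond. Steric number 3, so sp2.
C6 has 3 σ bonds, plus one π bond: steric number 3 → sp2.
C7 has 3 σ bonds, plus one π bond: steric number 3 → sp2.
C8 has 3 σ bonds, plus one π bond: steric number 3 → sp2.
C9 has 4 σ bonds: steric number 4 → sp3.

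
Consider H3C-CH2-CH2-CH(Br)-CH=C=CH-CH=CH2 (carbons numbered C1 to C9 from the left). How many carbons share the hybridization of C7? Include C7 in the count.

C7 is sp2 (one π bond).
C1: sp3
C2: sp3
C3: sp3
C4: sp3
C5: sp2 ✓
C6: sp
C7: sp2 ✓
C8: sp2 ✓
C9: sp2 ✓
4 carbons are sp2.

4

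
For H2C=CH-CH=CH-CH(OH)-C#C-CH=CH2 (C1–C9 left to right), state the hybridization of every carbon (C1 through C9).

C1 sp2, C2 sp2, C3 sp2, C4 sp2, C5 sp3, C6 sp, C7 sp, C8 sp2, C9 sp2

C1 carries 3 σ bonds, plus one π bond, giving a steric number of 3, so it is sp2.
C2 — 3 σ bonds, plus one π bond. Steric number 3, so sp2.
C3 carries 3 σ bonds, plus one π bond, giving a steric number of 3, so it is sp2.
C4: 3 σ bonds, plus one π bond — 3 electron domains, sp2.
C5: 4 σ bonds — 4 electron domains, sp3.
C6 has 2 σ bonds, plus two π bonds: steric number 2 → sp.
C7 has 2 σ bonds, plus two π bonds: steric number 2 → sp.
C8 has 3 σ bonds, plus one π bond: steric number 3 → sp2.
C9 has 3 σ bonds, plus one π bond: steric number 3 → sp2.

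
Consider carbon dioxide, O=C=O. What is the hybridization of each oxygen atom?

sp2

One σ bond + two lone pairs = steric number 3 → sp2.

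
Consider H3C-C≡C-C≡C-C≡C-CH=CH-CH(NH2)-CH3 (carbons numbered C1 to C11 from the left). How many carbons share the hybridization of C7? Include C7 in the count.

C7 is sp (two π bonds).
C1: sp3
C2: sp ✓
C3: sp ✓
C4: sp ✓
C5: sp ✓
C6: sp ✓
C7: sp ✓
C8: sp2
C9: sp2
C10: sp3
C11: sp3
6 carbons are sp.

6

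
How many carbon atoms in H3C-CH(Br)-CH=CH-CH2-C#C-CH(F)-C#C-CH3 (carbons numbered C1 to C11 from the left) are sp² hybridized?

2

C1: sp3
C2: sp3
C3: sp2 ✓
C4: sp2 ✓
C5: sp3
C6: sp
C7: sp
C8: sp3
C9: sp
C10: sp
C11: sp3
C3, C4 → 2 sp2 carbons.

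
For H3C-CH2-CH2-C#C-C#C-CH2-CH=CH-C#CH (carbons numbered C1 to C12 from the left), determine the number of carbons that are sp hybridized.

C1: sp3
C2: sp3
C3: sp3
C4: sp ✓
C5: sp ✓
C6: sp ✓
C7: sp ✓
C8: sp3
C9: sp2
C10: sp2
C11: sp ✓
C12: sp ✓
C4, C5, C6, C7, C11, C12 → 6 sp carbons.

6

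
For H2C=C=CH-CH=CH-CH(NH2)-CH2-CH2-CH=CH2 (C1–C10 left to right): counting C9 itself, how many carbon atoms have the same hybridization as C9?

6

C9 is sp2 (one π bond).
C1: sp2 ✓
C2: sp
C3: sp2 ✓
C4: sp2 ✓
C5: sp2 ✓
C6: sp3
C7: sp3
C8: sp3
C9: sp2 ✓
C10: sp2 ✓
6 carbons are sp2.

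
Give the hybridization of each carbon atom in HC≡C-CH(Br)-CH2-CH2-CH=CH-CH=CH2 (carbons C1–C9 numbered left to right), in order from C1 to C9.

C1 — 2 σ bonds, plus two π bonds. Steric number 2, so sp.
C2 (2 σ bonds, plus two π bonds) has steric number 2: sp.
C3 carries 4 σ bonds, giving a steric number of 4, so it is sp3.
C4 is sp3: 4 σ bonds, 4 electron-density regions.
C5 is sp3: 4 σ bonds, 4 electron-density regions.
C6: 3 σ bonds, plus one π bond — 3 electron domains, sp2.
C7 is sp2: 3 σ bonds, plus one π bond, 3 electron-density regions.
C8: 3 σ bonds, plus one π bond — 3 electron domains, sp2.
C9 has 3 σ bonds, plus one π bond: steric number 3 → sp2.

C1 sp, C2 sp, C3 sp3, C4 sp3, C5 sp3, C6 sp2, C7 sp2, C8 sp2, C9 sp2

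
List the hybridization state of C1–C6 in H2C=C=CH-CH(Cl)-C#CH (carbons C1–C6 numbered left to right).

C1 sp2, C2 sp, C3 sp2, C4 sp3, C5 sp, C6 sp

C1 — 3 σ bonds, plus one π bond. Steric number 3, so sp2.
C2 has 2 σ bonds, plus two π bonds: steric number 2 → sp.
C3 is sp2: 3 σ bonds, plus one π bond, 3 electron-density regions.
C4 — 4 σ bonds. Steric number 4, so sp3.
C5 is sp: 2 σ bonds, plus two π bonds, 2 electron-density regions.
C6 — 2 σ bonds, plus two π bonds. Steric number 2, so sp.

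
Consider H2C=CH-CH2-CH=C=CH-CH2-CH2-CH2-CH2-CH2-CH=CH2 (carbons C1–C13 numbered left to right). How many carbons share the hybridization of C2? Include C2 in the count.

C2 is sp2 (one π bond).
C1: sp2 ✓
C2: sp2 ✓
C3: sp3
C4: sp2 ✓
C5: sp
C6: sp2 ✓
C7: sp3
C8: sp3
C9: sp3
C10: sp3
C11: sp3
C12: sp2 ✓
C13: sp2 ✓
6 carbons are sp2.

6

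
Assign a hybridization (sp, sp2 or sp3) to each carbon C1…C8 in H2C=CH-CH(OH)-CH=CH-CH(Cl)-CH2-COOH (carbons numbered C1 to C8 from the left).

C1: 3 σ bonds, plus one π bond; 3 regions of electron density → sp2.
C2: 3 σ bonds, plus one π bond — 3 electron domains, sp2.
C3 (4 σ bonds) has steric number 4: sp3.
C4 (3 σ bonds, plus one π bond) has steric number 3: sp2.
C5 (3 σ bonds, plus one π bond) has steric number 3: sp2.
C6 is sp3: 4 σ bonds, 4 electron-density regions.
C7 — 4 σ bonds. Steric number 4, so sp3.
C8 is sp2: 3 σ bonds, plus one π bond, 3 electron-density regions.

C1 sp2, C2 sp2, C3 sp3, C4 sp2, C5 sp2, C6 sp3, C7 sp3, C8 sp2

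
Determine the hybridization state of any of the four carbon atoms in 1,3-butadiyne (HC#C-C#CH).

sp

Every carbon is part of a C≡C triple bond: two σ regions → sp.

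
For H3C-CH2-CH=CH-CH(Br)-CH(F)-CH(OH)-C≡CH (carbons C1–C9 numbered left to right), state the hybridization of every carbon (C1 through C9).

C1 (4 σ bonds) has steric number 4: sp3.
C2 carries 4 σ bonds, giving a steric number of 4, so it is sp3.
C3 has 3 σ bonds, plus one π bond: steric number 3 → sp2.
C4: 3 σ bonds, plus one π bond — 3 electron domains, sp2.
C5: 4 σ bonds — 4 electron domains, sp3.
C6 has 4 σ bonds: steric number 4 → sp3.
C7 — 4 σ bonds. Steric number 4, so sp3.
C8: 2 σ bonds, plus two π bonds; 2 regions of electron density → sp.
C9 has 2 σ bonds, plus two π bonds: steric number 2 → sp.

C1 sp3, C2 sp3, C3 sp2, C4 sp2, C5 sp3, C6 sp3, C7 sp3, C8 sp, C9 sp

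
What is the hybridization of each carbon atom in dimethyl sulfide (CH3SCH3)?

sp3

Each carbon atom (4 σ bonds) has steric number 4: sp3.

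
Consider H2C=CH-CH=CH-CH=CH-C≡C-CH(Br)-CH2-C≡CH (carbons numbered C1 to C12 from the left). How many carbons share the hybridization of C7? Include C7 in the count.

4

C7 is sp (two π bonds).
C1: sp2
C2: sp2
C3: sp2
C4: sp2
C5: sp2
C6: sp2
C7: sp ✓
C8: sp ✓
C9: sp3
C10: sp3
C11: sp ✓
C12: sp ✓
4 carbons are sp.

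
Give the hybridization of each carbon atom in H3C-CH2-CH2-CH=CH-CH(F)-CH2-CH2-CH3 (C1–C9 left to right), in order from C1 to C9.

C1 sp3, C2 sp3, C3 sp3, C4 sp2, C5 sp2, C6 sp3, C7 sp3, C8 sp3, C9 sp3

C1 — 4 σ bonds. Steric number 4, so sp3.
C2 has 4 σ bonds: steric number 4 → sp3.
C3 (4 σ bonds) has steric number 4: sp3.
C4 is sp2: 3 σ bonds, plus one π bond, 3 electron-density regions.
C5 (3 σ bonds, plus one π bond) has steric number 3: sp2.
C6 — 4 σ bonds. Steric number 4, so sp3.
C7: 4 σ bonds; 4 regions of electron density → sp3.
C8 carries 4 σ bonds, giving a steric number of 4, so it is sp3.
C9 — 4 σ bonds. Steric number 4, so sp3.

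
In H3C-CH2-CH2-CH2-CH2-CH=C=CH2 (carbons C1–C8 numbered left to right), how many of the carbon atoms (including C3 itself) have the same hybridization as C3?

5

C3 is sp3 (only σ bonds).
C1: sp3 ✓
C2: sp3 ✓
C3: sp3 ✓
C4: sp3 ✓
C5: sp3 ✓
C6: sp2
C7: sp
C8: sp2
5 carbons are sp3.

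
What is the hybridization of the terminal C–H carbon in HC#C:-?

sp

The terminal C–H carbon carries 2 σ bonds, plus two π bonds, giving a steric number of 2, so it is sp.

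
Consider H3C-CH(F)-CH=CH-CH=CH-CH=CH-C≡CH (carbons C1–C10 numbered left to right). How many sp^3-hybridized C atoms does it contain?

2

C1: sp3 ✓
C2: sp3 ✓
C3: sp2
C4: sp2
C5: sp2
C6: sp2
C7: sp2
C8: sp2
C9: sp
C10: sp
C1, C2 → 2 sp3 carbons.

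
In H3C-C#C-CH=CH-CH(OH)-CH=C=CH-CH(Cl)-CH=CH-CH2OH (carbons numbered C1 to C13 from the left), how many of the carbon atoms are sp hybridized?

3

C1: sp3
C2: sp ✓
C3: sp ✓
C4: sp2
C5: sp2
C6: sp3
C7: sp2
C8: sp ✓
C9: sp2
C10: sp3
C11: sp2
C12: sp2
C13: sp3
C2, C3, C8 → 3 sp carbons.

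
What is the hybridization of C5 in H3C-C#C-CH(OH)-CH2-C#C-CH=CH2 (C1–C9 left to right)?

sp^3

C5 is sp3: 4 σ bonds, 4 electron-density regions.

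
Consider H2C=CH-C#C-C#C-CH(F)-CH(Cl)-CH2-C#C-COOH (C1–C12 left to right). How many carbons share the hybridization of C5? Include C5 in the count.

C5 is sp (two π bonds).
C1: sp2
C2: sp2
C3: sp ✓
C4: sp ✓
C5: sp ✓
C6: sp ✓
C7: sp3
C8: sp3
C9: sp3
C10: sp ✓
C11: sp ✓
C12: sp2
6 carbons are sp.

6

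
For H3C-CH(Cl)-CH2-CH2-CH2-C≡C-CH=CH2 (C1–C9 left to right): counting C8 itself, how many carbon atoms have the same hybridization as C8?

C8 is sp2 (one π bond).
C1: sp3
C2: sp3
C3: sp3
C4: sp3
C5: sp3
C6: sp
C7: sp
C8: sp2 ✓
C9: sp2 ✓
2 carbons are sp2.

2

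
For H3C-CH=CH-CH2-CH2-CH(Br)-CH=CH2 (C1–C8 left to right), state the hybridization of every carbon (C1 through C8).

C1 sp3, C2 sp2, C3 sp2, C4 sp3, C5 sp3, C6 sp3, C7 sp2, C8 sp2

C1 has 4 σ bonds: steric number 4 → sp3.
C2 — 3 σ bonds, plus one π bond. Steric number 3, so sp2.
C3: 3 σ bonds, plus one π bond — 3 electron domains, sp2.
C4: 4 σ bonds; 4 regions of electron density → sp3.
C5 (4 σ bonds) has steric number 4: sp3.
C6 is sp3: 4 σ bonds, 4 electron-density regions.
C7 (3 σ bonds, plus one π bond) has steric number 3: sp2.
C8 has 3 σ bonds, plus one π bond: steric number 3 → sp2.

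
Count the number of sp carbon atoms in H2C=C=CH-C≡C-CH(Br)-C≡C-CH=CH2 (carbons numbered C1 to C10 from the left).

5

C1: sp2
C2: sp ✓
C3: sp2
C4: sp ✓
C5: sp ✓
C6: sp3
C7: sp ✓
C8: sp ✓
C9: sp2
C10: sp2
C2, C4, C5, C7, C8 → 5 sp carbons.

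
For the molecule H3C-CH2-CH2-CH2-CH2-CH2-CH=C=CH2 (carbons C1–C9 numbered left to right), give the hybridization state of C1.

C1 carries 4 σ bonds, giving a steric number of 4, so it is sp3.

sp^3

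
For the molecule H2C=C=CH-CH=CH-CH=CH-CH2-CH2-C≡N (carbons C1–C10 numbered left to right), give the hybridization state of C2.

C2: 2 σ bonds, plus two π bonds — 2 electron domains, sp.

sp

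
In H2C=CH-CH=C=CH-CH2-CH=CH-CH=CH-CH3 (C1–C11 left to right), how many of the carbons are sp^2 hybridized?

C1: sp2 ✓
C2: sp2 ✓
C3: sp2 ✓
C4: sp
C5: sp2 ✓
C6: sp3
C7: sp2 ✓
C8: sp2 ✓
C9: sp2 ✓
C10: sp2 ✓
C11: sp3
C1, C2, C3, C5, C7, C8, C9, C10 → 8 sp2 carbons.

8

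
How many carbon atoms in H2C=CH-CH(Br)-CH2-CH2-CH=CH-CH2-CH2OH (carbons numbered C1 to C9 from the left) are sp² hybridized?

C1: sp2 ✓
C2: sp2 ✓
C3: sp3
C4: sp3
C5: sp3
C6: sp2 ✓
C7: sp2 ✓
C8: sp3
C9: sp3
C1, C2, C6, C7 → 4 sp2 carbons.

4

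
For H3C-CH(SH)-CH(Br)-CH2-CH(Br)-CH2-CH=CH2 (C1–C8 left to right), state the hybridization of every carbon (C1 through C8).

C1 sp3, C2 sp3, C3 sp3, C4 sp3, C5 sp3, C6 sp3, C7 sp2, C8 sp2

C1 has 4 σ bonds: steric number 4 → sp3.
C2: 4 σ bonds; 4 regions of electron density → sp3.
C3 (4 σ bonds) has steric number 4: sp3.
C4 — 4 σ bonds. Steric number 4, so sp3.
C5 — 4 σ bonds. Steric number 4, so sp3.
C6: 4 σ bonds; 4 regions of electron density → sp3.
C7 (3 σ bonds, plus one π bond) has steric number 3: sp2.
C8 (3 σ bonds, plus one π bond) has steric number 3: sp2.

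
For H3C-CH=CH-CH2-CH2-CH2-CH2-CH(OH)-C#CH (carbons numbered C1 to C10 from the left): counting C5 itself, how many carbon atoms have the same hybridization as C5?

6

C5 is sp3 (only σ bonds).
C1: sp3 ✓
C2: sp2
C3: sp2
C4: sp3 ✓
C5: sp3 ✓
C6: sp3 ✓
C7: sp3 ✓
C8: sp3 ✓
C9: sp
C10: sp
6 carbons are sp3.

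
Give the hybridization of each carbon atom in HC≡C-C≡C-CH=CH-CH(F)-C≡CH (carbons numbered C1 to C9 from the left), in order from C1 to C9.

C1 carries 2 σ bonds, plus two π bonds, giving a steric number of 2, so it is sp.
C2 — 2 σ bonds, plus two π bonds. Steric number 2, so sp.
C3 carries 2 σ bonds, plus two π bonds, giving a steric number of 2, so it is sp.
C4 (2 σ bonds, plus two π bonds) has steric number 2: sp.
C5: 3 σ bonds, plus one π bond — 3 electron domains, sp2.
C6 is sp2: 3 σ bonds, plus one π bond, 3 electron-density regions.
C7 — 4 σ bonds. Steric number 4, so sp3.
C8 (2 σ bonds, plus two π bonds) has steric number 2: sp.
C9: 2 σ bonds, plus two π bonds — 2 electron domains, sp.

C1 sp, C2 sp, C3 sp, C4 sp, C5 sp2, C6 sp2, C7 sp3, C8 sp, C9 sp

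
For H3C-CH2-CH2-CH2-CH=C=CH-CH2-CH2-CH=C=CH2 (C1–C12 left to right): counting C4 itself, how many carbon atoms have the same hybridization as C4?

6

C4 is sp3 (only σ bonds).
C1: sp3 ✓
C2: sp3 ✓
C3: sp3 ✓
C4: sp3 ✓
C5: sp2
C6: sp
C7: sp2
C8: sp3 ✓
C9: sp3 ✓
C10: sp2
C11: sp
C12: sp2
6 carbons are sp3.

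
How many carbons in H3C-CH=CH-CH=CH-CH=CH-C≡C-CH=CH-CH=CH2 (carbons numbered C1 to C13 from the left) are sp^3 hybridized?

C1: sp3 ✓
C2: sp2
C3: sp2
C4: sp2
C5: sp2
C6: sp2
C7: sp2
C8: sp
C9: sp
C10: sp2
C11: sp2
C12: sp2
C13: sp2
C1 → 1 sp3 carbon.

1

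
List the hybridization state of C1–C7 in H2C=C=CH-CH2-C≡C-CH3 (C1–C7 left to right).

C1 sp2, C2 sp, C3 sp2, C4 sp3, C5 sp, C6 sp, C7 sp3

C1 is sp2: 3 σ bonds, plus one π bond, 3 electron-density regions.
C2: 2 σ bonds, plus two π bonds; 2 regions of electron density → sp.
C3 (3 σ bonds, plus one π bond) has steric number 3: sp2.
C4 is sp3: 4 σ bonds, 4 electron-density regions.
C5 carries 2 σ bonds, plus two π bonds, giving a steric number of 2, so it is sp.
C6 — 2 σ bonds, plus two π bonds. Steric number 2, so sp.
C7 — 4 σ bonds. Steric number 4, so sp3.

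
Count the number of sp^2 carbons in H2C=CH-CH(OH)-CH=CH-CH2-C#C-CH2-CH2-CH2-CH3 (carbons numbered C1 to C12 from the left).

C1: sp2 ✓
C2: sp2 ✓
C3: sp3
C4: sp2 ✓
C5: sp2 ✓
C6: sp3
C7: sp
C8: sp
C9: sp3
C10: sp3
C11: sp3
C12: sp3
C1, C2, C4, C5 → 4 sp2 carbons.

4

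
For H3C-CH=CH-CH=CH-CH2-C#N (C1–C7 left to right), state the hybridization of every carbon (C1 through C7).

C1 sp3, C2 sp2, C3 sp2, C4 sp2, C5 sp2, C6 sp3, C7 sp

C1 has 4 σ bonds: steric number 4 → sp3.
C2 (3 σ bonds, plus one π bond) has steric number 3: sp2.
C3 is sp2: 3 σ bonds, plus one π bond, 3 electron-density regions.
C4 (3 σ bonds, plus one π bond) has steric number 3: sp2.
C5 has 3 σ bonds, plus one π bond: steric number 3 → sp2.
C6 is sp3: 4 σ bonds, 4 electron-density regions.
C7 carries 2 σ bonds, plus two π bonds, giving a steric number of 2, so it is sp.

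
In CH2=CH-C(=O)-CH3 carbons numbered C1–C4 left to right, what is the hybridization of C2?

C2 carries 3 σ bonds, plus one π bond, giving a steric number of 3, so it is sp2.

sp²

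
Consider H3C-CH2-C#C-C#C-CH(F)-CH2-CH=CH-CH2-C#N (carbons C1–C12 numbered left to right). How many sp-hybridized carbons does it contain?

5

C1: sp3
C2: sp3
C3: sp ✓
C4: sp ✓
C5: sp ✓
C6: sp ✓
C7: sp3
C8: sp3
C9: sp2
C10: sp2
C11: sp3
C12: sp ✓
C3, C4, C5, C6, C12 → 5 sp carbons.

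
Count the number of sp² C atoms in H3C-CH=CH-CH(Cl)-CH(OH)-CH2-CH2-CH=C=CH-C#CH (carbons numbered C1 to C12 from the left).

C1: sp3
C2: sp2 ✓
C3: sp2 ✓
C4: sp3
C5: sp3
C6: sp3
C7: sp3
C8: sp2 ✓
C9: sp
C10: sp2 ✓
C11: sp
C12: sp
C2, C3, C8, C10 → 4 sp2 carbons.

4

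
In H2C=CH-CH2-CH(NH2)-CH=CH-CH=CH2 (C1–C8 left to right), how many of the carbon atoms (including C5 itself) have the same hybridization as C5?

C5 is sp2 (one π bond).
C1: sp2 ✓
C2: sp2 ✓
C3: sp3
C4: sp3
C5: sp2 ✓
C6: sp2 ✓
C7: sp2 ✓
C8: sp2 ✓
6 carbons are sp2.

6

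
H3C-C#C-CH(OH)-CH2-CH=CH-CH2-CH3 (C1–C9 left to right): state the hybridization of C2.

C2 carries 2 σ bonds, plus two π bonds, giving a steric number of 2, so it is sp.

sp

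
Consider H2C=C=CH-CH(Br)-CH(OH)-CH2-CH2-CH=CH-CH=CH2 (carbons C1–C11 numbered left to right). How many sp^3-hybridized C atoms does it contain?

4

C1: sp2
C2: sp
C3: sp2
C4: sp3 ✓
C5: sp3 ✓
C6: sp3 ✓
C7: sp3 ✓
C8: sp2
C9: sp2
C10: sp2
C11: sp2
C4, C5, C6, C7 → 4 sp3 carbons.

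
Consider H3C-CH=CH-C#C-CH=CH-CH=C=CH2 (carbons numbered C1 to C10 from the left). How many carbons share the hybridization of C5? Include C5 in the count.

C5 is sp (two π bonds).
C1: sp3
C2: sp2
C3: sp2
C4: sp ✓
C5: sp ✓
C6: sp2
C7: sp2
C8: sp2
C9: sp ✓
C10: sp2
3 carbons are sp.

3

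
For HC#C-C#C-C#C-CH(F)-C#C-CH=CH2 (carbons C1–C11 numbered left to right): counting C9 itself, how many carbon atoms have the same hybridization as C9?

8

C9 is sp (two π bonds).
C1: sp ✓
C2: sp ✓
C3: sp ✓
C4: sp ✓
C5: sp ✓
C6: sp ✓
C7: sp3
C8: sp ✓
C9: sp ✓
C10: sp2
C11: sp2
8 carbons are sp.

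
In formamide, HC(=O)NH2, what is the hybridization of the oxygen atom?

The oxygen atom (1 σ bond and 2 lone pairs, plus one π bond) has steric number 3: sp2.

sp^2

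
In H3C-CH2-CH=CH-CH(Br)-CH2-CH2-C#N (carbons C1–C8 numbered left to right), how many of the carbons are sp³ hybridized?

5

C1: sp3 ✓
C2: sp3 ✓
C3: sp2
C4: sp2
C5: sp3 ✓
C6: sp3 ✓
C7: sp3 ✓
C8: sp
C1, C2, C5, C6, C7 → 5 sp3 carbons.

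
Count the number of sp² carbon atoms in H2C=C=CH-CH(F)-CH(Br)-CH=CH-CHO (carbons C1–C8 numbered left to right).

C1: sp2 ✓
C2: sp
C3: sp2 ✓
C4: sp3
C5: sp3
C6: sp2 ✓
C7: sp2 ✓
C8: sp2 ✓
C1, C3, C6, C7, C8 → 5 sp2 carbons.

5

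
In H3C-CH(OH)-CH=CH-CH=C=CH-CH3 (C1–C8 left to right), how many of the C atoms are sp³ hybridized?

C1: sp3 ✓
C2: sp3 ✓
C3: sp2
C4: sp2
C5: sp2
C6: sp
C7: sp2
C8: sp3 ✓
C1, C2, C8 → 3 sp3 carbons.

3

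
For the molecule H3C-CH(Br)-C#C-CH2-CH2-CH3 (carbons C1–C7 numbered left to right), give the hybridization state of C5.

C5 — 4 σ bonds. Steric number 4, so sp3.

sp^3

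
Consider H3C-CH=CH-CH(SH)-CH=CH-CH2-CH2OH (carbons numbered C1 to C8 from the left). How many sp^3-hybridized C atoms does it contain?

C1: sp3 ✓
C2: sp2
C3: sp2
C4: sp3 ✓
C5: sp2
C6: sp2
C7: sp3 ✓
C8: sp3 ✓
C1, C4, C7, C8 → 4 sp3 carbons.

4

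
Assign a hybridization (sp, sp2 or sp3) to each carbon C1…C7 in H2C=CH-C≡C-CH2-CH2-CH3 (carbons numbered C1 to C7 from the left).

C1 sp2, C2 sp2, C3 sp, C4 sp, C5 sp3, C6 sp3, C7 sp3

C1 carries 3 σ bonds, plus one π bond, giving a steric number of 3, so it is sp2.
C2 has 3 σ bonds, plus one π bond: steric number 3 → sp2.
C3: 2 σ bonds, plus two π bonds; 2 regions of electron density → sp.
C4: 2 σ bonds, plus two π bonds — 2 electron domains, sp.
C5: 4 σ bonds; 4 regions of electron density → sp3.
C6 — 4 σ bonds. Steric number 4, so sp3.
C7: 4 σ bonds; 4 regions of electron density → sp3.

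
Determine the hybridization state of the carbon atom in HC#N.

sp

The carbon atom: 2 σ bonds, plus two π bonds — 2 electron domains, sp.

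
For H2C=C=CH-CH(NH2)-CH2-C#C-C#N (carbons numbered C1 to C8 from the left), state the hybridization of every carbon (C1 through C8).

C1 sp2, C2 sp, C3 sp2, C4 sp3, C5 sp3, C6 sp, C7 sp, C8 sp

C1 carries 3 σ bonds, plus one π bond, giving a steric number of 3, so it is sp2.
C2: 2 σ bonds, plus two π bonds — 2 electron domains, sp.
C3 is sp2: 3 σ bonds, plus one π bond, 3 electron-density regions.
C4 has 4 σ bonds: steric number 4 → sp3.
C5: 4 σ bonds; 4 regions of electron density → sp3.
C6: 2 σ bonds, plus two π bonds — 2 electron domains, sp.
C7 — 2 σ bonds, plus two π bonds. Steric number 2, so sp.
C8 carries 2 σ bonds, plus two π bonds, giving a steric number of 2, so it is sp.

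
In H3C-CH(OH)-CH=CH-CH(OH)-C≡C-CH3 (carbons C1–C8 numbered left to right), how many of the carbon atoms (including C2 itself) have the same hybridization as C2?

4

C2 is sp3 (only σ bonds).
C1: sp3 ✓
C2: sp3 ✓
C3: sp2
C4: sp2
C5: sp3 ✓
C6: sp
C7: sp
C8: sp3 ✓
4 carbons are sp3.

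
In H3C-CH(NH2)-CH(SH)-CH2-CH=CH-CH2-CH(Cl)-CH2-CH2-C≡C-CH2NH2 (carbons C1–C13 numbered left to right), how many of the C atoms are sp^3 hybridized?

9

C1: sp3 ✓
C2: sp3 ✓
C3: sp3 ✓
C4: sp3 ✓
C5: sp2
C6: sp2
C7: sp3 ✓
C8: sp3 ✓
C9: sp3 ✓
C10: sp3 ✓
C11: sp
C12: sp
C13: sp3 ✓
C1, C2, C3, C4, C7, C8, C9, C10, C13 → 9 sp3 carbons.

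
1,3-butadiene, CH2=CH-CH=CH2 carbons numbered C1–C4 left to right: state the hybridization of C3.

C3 has 3 σ bonds, plus one π bond: steric number 3 → sp2.

sp2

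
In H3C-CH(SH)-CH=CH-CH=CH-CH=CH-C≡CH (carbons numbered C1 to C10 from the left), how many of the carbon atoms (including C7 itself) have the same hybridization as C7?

C7 is sp2 (one π bond).
C1: sp3
C2: sp3
C3: sp2 ✓
C4: sp2 ✓
C5: sp2 ✓
C6: sp2 ✓
C7: sp2 ✓
C8: sp2 ✓
C9: sp
C10: sp
6 carbons are sp2.

6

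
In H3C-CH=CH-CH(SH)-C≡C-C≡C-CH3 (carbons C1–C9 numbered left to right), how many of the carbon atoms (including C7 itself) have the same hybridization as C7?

C7 is sp (two π bonds).
C1: sp3
C2: sp2
C3: sp2
C4: sp3
C5: sp ✓
C6: sp ✓
C7: sp ✓
C8: sp ✓
C9: sp3
4 carbons are sp.

4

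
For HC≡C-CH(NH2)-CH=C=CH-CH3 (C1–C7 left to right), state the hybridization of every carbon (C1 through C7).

C1 sp, C2 sp, C3 sp3, C4 sp2, C5 sp, C6 sp2, C7 sp3

C1: 2 σ bonds, plus two π bonds; 2 regions of electron density → sp.
C2 has 2 σ bonds, plus two π bonds: steric number 2 → sp.
C3 has 4 σ bonds: steric number 4 → sp3.
C4 has 3 σ bonds, plus one π bond: steric number 3 → sp2.
C5 is sp: 2 σ bonds, plus two π bonds, 2 electron-density regions.
C6 carries 3 σ bonds, plus one π bond, giving a steric number of 3, so it is sp2.
C7 is sp3: 4 σ bonds, 4 electron-density regions.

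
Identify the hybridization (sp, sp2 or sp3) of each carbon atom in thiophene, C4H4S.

sp²

Each carbon atom carries 3 σ bonds, plus one π bond, giving a steric number of 3, so it is sp2.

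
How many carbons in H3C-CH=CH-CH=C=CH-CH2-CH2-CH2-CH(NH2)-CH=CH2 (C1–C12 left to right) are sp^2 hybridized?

6

C1: sp3
C2: sp2 ✓
C3: sp2 ✓
C4: sp2 ✓
C5: sp
C6: sp2 ✓
C7: sp3
C8: sp3
C9: sp3
C10: sp3
C11: sp2 ✓
C12: sp2 ✓
C2, C3, C4, C6, C11, C12 → 6 sp2 carbons.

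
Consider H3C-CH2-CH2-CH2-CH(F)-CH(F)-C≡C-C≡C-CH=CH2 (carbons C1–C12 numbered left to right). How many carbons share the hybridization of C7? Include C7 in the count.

C7 is sp (two π bonds).
C1: sp3
C2: sp3
C3: sp3
C4: sp3
C5: sp3
C6: sp3
C7: sp ✓
C8: sp ✓
C9: sp ✓
C10: sp ✓
C11: sp2
C12: sp2
4 carbons are sp.

4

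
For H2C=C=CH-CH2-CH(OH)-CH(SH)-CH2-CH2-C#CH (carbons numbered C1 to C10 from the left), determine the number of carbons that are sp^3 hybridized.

5

C1: sp2
C2: sp
C3: sp2
C4: sp3 ✓
C5: sp3 ✓
C6: sp3 ✓
C7: sp3 ✓
C8: sp3 ✓
C9: sp
C10: sp
C4, C5, C6, C7, C8 → 5 sp3 carbons.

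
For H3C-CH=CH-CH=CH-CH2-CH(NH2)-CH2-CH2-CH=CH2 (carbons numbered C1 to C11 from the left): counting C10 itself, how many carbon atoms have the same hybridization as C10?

C10 is sp2 (one π bond).
C1: sp3
C2: sp2 ✓
C3: sp2 ✓
C4: sp2 ✓
C5: sp2 ✓
C6: sp3
C7: sp3
C8: sp3
C9: sp3
C10: sp2 ✓
C11: sp2 ✓
6 carbons are sp2.

6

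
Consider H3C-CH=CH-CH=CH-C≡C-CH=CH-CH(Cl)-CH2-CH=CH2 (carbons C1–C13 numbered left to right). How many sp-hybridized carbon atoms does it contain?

2

C1: sp3
C2: sp2
C3: sp2
C4: sp2
C5: sp2
C6: sp ✓
C7: sp ✓
C8: sp2
C9: sp2
C10: sp3
C11: sp3
C12: sp2
C13: sp2
C6, C7 → 2 sp carbons.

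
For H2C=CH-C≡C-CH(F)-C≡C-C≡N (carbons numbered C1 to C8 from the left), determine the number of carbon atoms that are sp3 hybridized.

1

C1: sp2
C2: sp2
C3: sp
C4: sp
C5: sp3 ✓
C6: sp
C7: sp
C8: sp
C5 → 1 sp3 carbon.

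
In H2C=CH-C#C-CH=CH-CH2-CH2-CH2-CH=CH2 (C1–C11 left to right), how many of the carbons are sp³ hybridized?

C1: sp2
C2: sp2
C3: sp
C4: sp
C5: sp2
C6: sp2
C7: sp3 ✓
C8: sp3 ✓
C9: sp3 ✓
C10: sp2
C11: sp2
C7, C8, C9 → 3 sp3 carbons.

3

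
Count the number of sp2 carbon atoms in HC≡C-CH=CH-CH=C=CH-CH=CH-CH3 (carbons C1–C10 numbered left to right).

C1: sp
C2: sp
C3: sp2 ✓
C4: sp2 ✓
C5: sp2 ✓
C6: sp
C7: sp2 ✓
C8: sp2 ✓
C9: sp2 ✓
C10: sp3
C3, C4, C5, C7, C8, C9 → 6 sp2 carbons.

6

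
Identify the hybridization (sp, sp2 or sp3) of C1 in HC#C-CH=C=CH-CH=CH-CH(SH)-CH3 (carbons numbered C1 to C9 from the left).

C1: 2 σ bonds, plus two π bonds; 2 regions of electron density → sp.

sp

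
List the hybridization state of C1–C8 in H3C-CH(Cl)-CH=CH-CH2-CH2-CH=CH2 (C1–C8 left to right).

C1 is sp3: 4 σ bonds, 4 electron-density regions.
C2 is sp3: 4 σ bonds, 4 electron-density regions.
C3: 3 σ bonds, plus one π bond; 3 regions of electron density → sp2.
C4 — 3 σ bonds, plus one π bond. Steric number 3, so sp2.
C5 — 4 σ bonds. Steric number 4, so sp3.
C6 — 4 σ bonds. Steric number 4, so sp3.
C7 has 3 σ bonds, plus one π bond: steric number 3 → sp2.
C8 — 3 σ bonds, plus one π bond. Steric number 3, so sp2.

C1 sp3, C2 sp3, C3 sp2, C4 sp2, C5 sp3, C6 sp3, C7 sp2, C8 sp2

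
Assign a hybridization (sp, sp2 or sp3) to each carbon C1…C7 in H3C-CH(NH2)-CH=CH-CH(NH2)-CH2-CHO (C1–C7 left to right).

C1 sp3, C2 sp3, C3 sp2, C4 sp2, C5 sp3, C6 sp3, C7 sp2

C1 is sp3: 4 σ bonds, 4 electron-density regions.
C2 carries 4 σ bonds, giving a steric number of 4, so it is sp3.
C3 has 3 σ bonds, plus one π bond: steric number 3 → sp2.
C4 has 3 σ bonds, plus one π bond: steric number 3 → sp2.
C5 is sp3: 4 σ bonds, 4 electron-density regions.
C6 (4 σ bonds) has steric number 4: sp3.
C7 is sp2: 3 σ bonds, plus one π bond, 3 electron-density regions.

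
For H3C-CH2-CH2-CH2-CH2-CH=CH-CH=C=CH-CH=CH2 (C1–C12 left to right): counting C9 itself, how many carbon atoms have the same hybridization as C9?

1

C9 is sp (two π bonds).
C1: sp3
C2: sp3
C3: sp3
C4: sp3
C5: sp3
C6: sp2
C7: sp2
C8: sp2
C9: sp ✓
C10: sp2
C11: sp2
C12: sp2
1 carbon is sp.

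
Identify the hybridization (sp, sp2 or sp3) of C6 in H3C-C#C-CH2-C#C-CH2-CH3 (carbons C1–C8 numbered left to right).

C6 carries 2 σ bonds, plus two π bonds, giving a steric number of 2, so it is sp.

sp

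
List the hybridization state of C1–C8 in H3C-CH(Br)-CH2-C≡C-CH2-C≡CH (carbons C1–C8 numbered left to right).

C1 sp3, C2 sp3, C3 sp3, C4 sp, C5 sp, C6 sp3, C7 sp, C8 sp

C1 is sp3: 4 σ bonds, 4 electron-density regions.
C2: 4 σ bonds — 4 electron domains, sp3.
C3 has 4 σ bonds: steric number 4 → sp3.
C4 — 2 σ bonds, plus two π bonds. Steric number 2, so sp.
C5 is sp: 2 σ bonds, plus two π bonds, 2 electron-density regions.
C6 is sp3: 4 σ bonds, 4 electron-density regions.
C7 carries 2 σ bonds, plus two π bonds, giving a steric number of 2, so it is sp.
C8 carries 2 σ bonds, plus two π bonds, giving a steric number of 2, so it is sp.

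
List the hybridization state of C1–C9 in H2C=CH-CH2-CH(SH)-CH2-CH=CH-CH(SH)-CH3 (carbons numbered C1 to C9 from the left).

C1 sp2, C2 sp2, C3 sp3, C4 sp3, C5 sp3, C6 sp2, C7 sp2, C8 sp3, C9 sp3

C1: 3 σ bonds, plus one π bond; 3 regions of electron density → sp2.
C2 has 3 σ bonds, plus one π bond: steric number 3 → sp2.
C3 (4 σ bonds) has steric number 4: sp3.
C4 (4 σ bonds) has steric number 4: sp3.
C5 is sp3: 4 σ bonds, 4 electron-density regions.
C6 (3 σ bonds, plus one π bond) has steric number 3: sp2.
C7: 3 σ bonds, plus one π bond; 3 regions of electron density → sp2.
C8: 4 σ bonds — 4 electron domains, sp3.
C9 has 4 σ bonds: steric number 4 → sp3.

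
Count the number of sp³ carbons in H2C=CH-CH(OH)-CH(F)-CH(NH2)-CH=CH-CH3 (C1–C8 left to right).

4

C1: sp2
C2: sp2
C3: sp3 ✓
C4: sp3 ✓
C5: sp3 ✓
C6: sp2
C7: sp2
C8: sp3 ✓
C3, C4, C5, C8 → 4 sp3 carbons.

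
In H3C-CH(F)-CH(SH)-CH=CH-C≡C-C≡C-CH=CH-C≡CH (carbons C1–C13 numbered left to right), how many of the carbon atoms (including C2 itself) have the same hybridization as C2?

C2 is sp3 (only σ bonds).
C1: sp3 ✓
C2: sp3 ✓
C3: sp3 ✓
C4: sp2
C5: sp2
C6: sp
C7: sp
C8: sp
C9: sp
C10: sp2
C11: sp2
C12: sp
C13: sp
3 carbons are sp3.

3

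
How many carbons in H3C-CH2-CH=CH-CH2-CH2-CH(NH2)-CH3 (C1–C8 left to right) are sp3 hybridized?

C1: sp3 ✓
C2: sp3 ✓
C3: sp2
C4: sp2
C5: sp3 ✓
C6: sp3 ✓
C7: sp3 ✓
C8: sp3 ✓
C1, C2, C5, C6, C7, C8 → 6 sp3 carbons.

6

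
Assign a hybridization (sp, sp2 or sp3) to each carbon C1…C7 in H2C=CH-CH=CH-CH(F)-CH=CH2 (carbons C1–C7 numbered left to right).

C1 sp2, C2 sp2, C3 sp2, C4 sp2, C5 sp3, C6 sp2, C7 sp2

C1 (3 σ bonds, plus one π bond) has steric number 3: sp2.
C2: 3 σ bonds, plus one π bond — 3 electron domains, sp2.
C3 — 3 σ bonds, plus one π bond. Steric number 3, so sp2.
C4 is sp2: 3 σ bonds, plus one π bond, 3 electron-density regions.
C5: 4 σ bonds; 4 regions of electron density → sp3.
C6 (3 σ bonds, plus one π bond) has steric number 3: sp2.
C7: 3 σ bonds, plus one π bond — 3 electron domains, sp2.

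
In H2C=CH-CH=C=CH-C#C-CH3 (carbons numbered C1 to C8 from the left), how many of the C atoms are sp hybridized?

3

C1: sp2
C2: sp2
C3: sp2
C4: sp ✓
C5: sp2
C6: sp ✓
C7: sp ✓
C8: sp3
C4, C6, C7 → 3 sp carbons.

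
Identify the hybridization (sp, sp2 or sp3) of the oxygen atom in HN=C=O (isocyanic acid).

The oxygen atom (1 σ bond and 2 lone pairs, plus one π bond) has steric number 3: sp2.

sp^2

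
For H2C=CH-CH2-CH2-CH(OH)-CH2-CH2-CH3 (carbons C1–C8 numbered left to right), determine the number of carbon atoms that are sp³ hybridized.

C1: sp2
C2: sp2
C3: sp3 ✓
C4: sp3 ✓
C5: sp3 ✓
C6: sp3 ✓
C7: sp3 ✓
C8: sp3 ✓
C3, C4, C5, C6, C7, C8 → 6 sp3 carbons.

6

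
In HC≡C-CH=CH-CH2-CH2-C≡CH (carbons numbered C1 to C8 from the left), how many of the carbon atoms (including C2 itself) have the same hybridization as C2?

C2 is sp (two π bonds).
C1: sp ✓
C2: sp ✓
C3: sp2
C4: sp2
C5: sp3
C6: sp3
C7: sp ✓
C8: sp ✓
4 carbons are sp.

4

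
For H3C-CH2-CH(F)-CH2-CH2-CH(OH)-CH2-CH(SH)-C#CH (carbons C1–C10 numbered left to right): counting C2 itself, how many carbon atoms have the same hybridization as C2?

8

C2 is sp3 (only σ bonds).
C1: sp3 ✓
C2: sp3 ✓
C3: sp3 ✓
C4: sp3 ✓
C5: sp3 ✓
C6: sp3 ✓
C7: sp3 ✓
C8: sp3 ✓
C9: sp
C10: sp
8 carbons are sp3.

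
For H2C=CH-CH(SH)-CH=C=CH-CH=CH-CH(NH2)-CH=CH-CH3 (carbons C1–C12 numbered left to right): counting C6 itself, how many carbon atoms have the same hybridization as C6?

C6 is sp2 (one π bond).
C1: sp2 ✓
C2: sp2 ✓
C3: sp3
C4: sp2 ✓
C5: sp
C6: sp2 ✓
C7: sp2 ✓
C8: sp2 ✓
C9: sp3
C10: sp2 ✓
C11: sp2 ✓
C12: sp3
8 carbons are sp2.

8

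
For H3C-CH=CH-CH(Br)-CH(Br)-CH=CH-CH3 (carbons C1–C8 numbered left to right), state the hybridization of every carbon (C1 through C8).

C1: 4 σ bonds — 4 electron domains, sp3.
C2 has 3 σ bonds, plus one π bond: steric number 3 → sp2.
C3: 3 σ bonds, plus one π bond — 3 electron domains, sp2.
C4 has 4 σ bonds: steric number 4 → sp3.
C5 carries 4 σ bonds, giving a steric number of 4, so it is sp3.
C6 has 3 σ bonds, plus one π bond: steric number 3 → sp2.
C7 has 3 σ bonds, plus one π bond: steric number 3 → sp2.
C8: 4 σ bonds — 4 electron domains, sp3.

C1 sp3, C2 sp2, C3 sp2, C4 sp3, C5 sp3, C6 sp2, C7 sp2, C8 sp3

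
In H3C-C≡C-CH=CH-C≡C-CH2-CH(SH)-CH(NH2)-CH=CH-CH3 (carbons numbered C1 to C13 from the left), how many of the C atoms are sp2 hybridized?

4

C1: sp3
C2: sp
C3: sp
C4: sp2 ✓
C5: sp2 ✓
C6: sp
C7: sp
C8: sp3
C9: sp3
C10: sp3
C11: sp2 ✓
C12: sp2 ✓
C13: sp3
C4, C5, C11, C12 → 4 sp2 carbons.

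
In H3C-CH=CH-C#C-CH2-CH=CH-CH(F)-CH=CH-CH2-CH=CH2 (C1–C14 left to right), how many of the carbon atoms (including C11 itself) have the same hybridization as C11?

C11 is sp2 (one π bond).
C1: sp3
C2: sp2 ✓
C3: sp2 ✓
C4: sp
C5: sp
C6: sp3
C7: sp2 ✓
C8: sp2 ✓
C9: sp3
C10: sp2 ✓
C11: sp2 ✓
C12: sp3
C13: sp2 ✓
C14: sp2 ✓
8 carbons are sp2.

8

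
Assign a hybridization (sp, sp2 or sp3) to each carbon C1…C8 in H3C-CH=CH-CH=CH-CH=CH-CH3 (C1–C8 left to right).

C1 sp3, C2 sp2, C3 sp2, C4 sp2, C5 sp2, C6 sp2, C7 sp2, C8 sp3

C1 has 4 σ bonds: steric number 4 → sp3.
C2 (3 σ bonds, plus one π bond) has steric number 3: sp2.
C3 — 3 σ bonds, plus one π bond. Steric number 3, so sp2.
C4 carries 3 σ bonds, plus one π bond, giving a steric number of 3, so it is sp2.
C5: 3 σ bonds, plus one π bond — 3 electron domains, sp2.
C6 (3 σ bonds, plus one π bond) has steric number 3: sp2.
C7 is sp2: 3 σ bonds, plus one π bond, 3 electron-density regions.
C8 has 4 σ bonds: steric number 4 → sp3.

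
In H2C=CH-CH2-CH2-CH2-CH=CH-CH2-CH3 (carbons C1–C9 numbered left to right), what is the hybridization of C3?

sp³

C3 carries 4 σ bonds, giving a steric number of 4, so it is sp3.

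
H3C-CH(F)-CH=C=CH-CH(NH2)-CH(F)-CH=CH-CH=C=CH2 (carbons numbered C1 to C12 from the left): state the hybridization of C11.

C11 — 2 σ bonds, plus two π bonds. Steric number 2, so sp.

sp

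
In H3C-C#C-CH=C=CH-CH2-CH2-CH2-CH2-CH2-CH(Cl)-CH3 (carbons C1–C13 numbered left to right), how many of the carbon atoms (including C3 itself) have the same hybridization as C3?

3

C3 is sp (two π bonds).
C1: sp3
C2: sp ✓
C3: sp ✓
C4: sp2
C5: sp ✓
C6: sp2
C7: sp3
C8: sp3
C9: sp3
C10: sp3
C11: sp3
C12: sp3
C13: sp3
3 carbons are sp.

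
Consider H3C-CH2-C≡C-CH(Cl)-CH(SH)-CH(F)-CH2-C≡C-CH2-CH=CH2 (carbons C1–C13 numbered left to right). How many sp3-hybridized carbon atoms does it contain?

C1: sp3 ✓
C2: sp3 ✓
C3: sp
C4: sp
C5: sp3 ✓
C6: sp3 ✓
C7: sp3 ✓
C8: sp3 ✓
C9: sp
C10: sp
C11: sp3 ✓
C12: sp2
C13: sp2
C1, C2, C5, C6, C7, C8, C11 → 7 sp3 carbons.

7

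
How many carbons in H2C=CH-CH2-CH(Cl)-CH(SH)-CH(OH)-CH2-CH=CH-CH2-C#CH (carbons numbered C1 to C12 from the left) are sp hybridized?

2

C1: sp2
C2: sp2
C3: sp3
C4: sp3
C5: sp3
C6: sp3
C7: sp3
C8: sp2
C9: sp2
C10: sp3
C11: sp ✓
C12: sp ✓
C11, C12 → 2 sp carbons.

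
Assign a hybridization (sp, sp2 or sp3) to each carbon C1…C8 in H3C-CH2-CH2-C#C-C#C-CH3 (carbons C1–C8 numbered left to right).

C1 sp3, C2 sp3, C3 sp3, C4 sp, C5 sp, C6 sp, C7 sp, C8 sp3

C1: 4 σ bonds; 4 regions of electron density → sp3.
C2 — 4 σ bonds. Steric number 4, so sp3.
C3 is sp3: 4 σ bonds, 4 electron-density regions.
C4: 2 σ bonds, plus two π bonds; 2 regions of electron density → sp.
C5 (2 σ bonds, plus two π bonds) has steric number 2: sp.
C6 (2 σ bonds, plus two π bonds) has steric number 2: sp.
C7 is sp: 2 σ bonds, plus two π bonds, 2 electron-density regions.
C8 has 4 σ bonds: steric number 4 → sp3.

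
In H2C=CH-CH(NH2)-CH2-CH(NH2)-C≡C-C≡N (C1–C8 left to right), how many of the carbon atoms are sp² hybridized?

2

C1: sp2 ✓
C2: sp2 ✓
C3: sp3
C4: sp3
C5: sp3
C6: sp
C7: sp
C8: sp
C1, C2 → 2 sp2 carbons.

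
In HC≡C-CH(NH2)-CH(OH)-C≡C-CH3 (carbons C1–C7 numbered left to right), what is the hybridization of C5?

sp

C5 is sp: 2 σ bonds, plus two π bonds, 2 electron-density regions.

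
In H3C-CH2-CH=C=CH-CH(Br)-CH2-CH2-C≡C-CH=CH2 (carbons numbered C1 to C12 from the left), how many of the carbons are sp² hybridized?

4

C1: sp3
C2: sp3
C3: sp2 ✓
C4: sp
C5: sp2 ✓
C6: sp3
C7: sp3
C8: sp3
C9: sp
C10: sp
C11: sp2 ✓
C12: sp2 ✓
C3, C5, C11, C12 → 4 sp2 carbons.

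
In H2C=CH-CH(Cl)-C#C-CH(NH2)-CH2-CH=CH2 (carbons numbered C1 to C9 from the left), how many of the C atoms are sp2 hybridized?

4

C1: sp2 ✓
C2: sp2 ✓
C3: sp3
C4: sp
C5: sp
C6: sp3
C7: sp3
C8: sp2 ✓
C9: sp2 ✓
C1, C2, C8, C9 → 4 sp2 carbons.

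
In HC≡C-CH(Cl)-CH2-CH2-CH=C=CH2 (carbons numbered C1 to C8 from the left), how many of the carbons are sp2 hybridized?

C1: sp
C2: sp
C3: sp3
C4: sp3
C5: sp3
C6: sp2 ✓
C7: sp
C8: sp2 ✓
C6, C8 → 2 sp2 carbons.

2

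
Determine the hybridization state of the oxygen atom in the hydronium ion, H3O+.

Three σ bonds + one lone pair = steric number 4 → sp3.

sp3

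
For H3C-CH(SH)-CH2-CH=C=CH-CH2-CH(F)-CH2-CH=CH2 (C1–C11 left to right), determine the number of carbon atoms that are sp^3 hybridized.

6

C1: sp3 ✓
C2: sp3 ✓
C3: sp3 ✓
C4: sp2
C5: sp
C6: sp2
C7: sp3 ✓
C8: sp3 ✓
C9: sp3 ✓
C10: sp2
C11: sp2
C1, C2, C3, C7, C8, C9 → 6 sp3 carbons.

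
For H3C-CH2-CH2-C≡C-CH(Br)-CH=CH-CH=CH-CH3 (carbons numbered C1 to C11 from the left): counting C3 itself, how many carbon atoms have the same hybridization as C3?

C3 is sp3 (only σ bonds).
C1: sp3 ✓
C2: sp3 ✓
C3: sp3 ✓
C4: sp
C5: sp
C6: sp3 ✓
C7: sp2
C8: sp2
C9: sp2
C10: sp2
C11: sp3 ✓
5 carbons are sp3.

5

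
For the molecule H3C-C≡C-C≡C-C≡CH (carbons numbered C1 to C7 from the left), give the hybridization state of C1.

C1 has 4 σ bonds: steric number 4 → sp3.

sp³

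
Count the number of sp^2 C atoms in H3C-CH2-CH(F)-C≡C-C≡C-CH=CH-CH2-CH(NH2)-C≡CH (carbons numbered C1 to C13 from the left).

2

C1: sp3
C2: sp3
C3: sp3
C4: sp
C5: sp
C6: sp
C7: sp
C8: sp2 ✓
C9: sp2 ✓
C10: sp3
C11: sp3
C12: sp
C13: sp
C8, C9 → 2 sp2 carbons.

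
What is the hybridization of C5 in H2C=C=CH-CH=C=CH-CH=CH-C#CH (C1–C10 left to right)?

sp

C5 has 2 σ bonds, plus two π bonds: steric number 2 → sp.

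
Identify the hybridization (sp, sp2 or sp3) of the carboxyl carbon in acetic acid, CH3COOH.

sp^2

The carboxyl carbon is sp2: 3 σ bonds, plus one π bond, 3 electron-density regions.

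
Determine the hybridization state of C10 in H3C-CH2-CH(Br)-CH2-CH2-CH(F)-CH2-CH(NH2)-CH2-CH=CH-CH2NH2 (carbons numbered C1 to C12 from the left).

C10: 3 σ bonds, plus one π bond — 3 electron domains, sp2.

sp2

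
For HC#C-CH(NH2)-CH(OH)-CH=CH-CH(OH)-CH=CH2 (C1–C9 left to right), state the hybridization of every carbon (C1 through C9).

C1: 2 σ bonds, plus two π bonds — 2 electron domains, sp.
C2: 2 σ bonds, plus two π bonds; 2 regions of electron density → sp.
C3 carries 4 σ bonds, giving a steric number of 4, so it is sp3.
C4 is sp3: 4 σ bonds, 4 electron-density regions.
C5 is sp2: 3 σ bonds, plus one π bond, 3 electron-density regions.
C6: 3 σ bonds, plus one π bond; 3 regions of electron density → sp2.
C7 — 4 σ bonds. Steric number 4, so sp3.
C8 (3 σ bonds, plus one π bond) has steric number 3: sp2.
C9 — 3 σ bonds, plus one π bond. Steric number 3, so sp2.

C1 sp, C2 sp, C3 sp3, C4 sp3, C5 sp2, C6 sp2, C7 sp3, C8 sp2, C9 sp2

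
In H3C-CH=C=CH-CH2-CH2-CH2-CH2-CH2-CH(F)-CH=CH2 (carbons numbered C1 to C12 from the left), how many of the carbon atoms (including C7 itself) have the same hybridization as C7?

C7 is sp3 (only σ bonds).
C1: sp3 ✓
C2: sp2
C3: sp
C4: sp2
C5: sp3 ✓
C6: sp3 ✓
C7: sp3 ✓
C8: sp3 ✓
C9: sp3 ✓
C10: sp3 ✓
C11: sp2
C12: sp2
7 carbons are sp3.

7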